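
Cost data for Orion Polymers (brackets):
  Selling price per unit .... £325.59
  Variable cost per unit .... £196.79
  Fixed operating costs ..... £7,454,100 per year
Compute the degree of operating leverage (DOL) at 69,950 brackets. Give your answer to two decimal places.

5.79

Contribution at this volume is 69,950 × £128.80 = £9,009,560.00.
Subtracting fixed costs: EBIT = £9,009,560.00 − £7,454,100 = £1,555,460.00.
So DOL = total CM / EBIT = £9,009,560.00 / £1,555,460.00 = 5.7922.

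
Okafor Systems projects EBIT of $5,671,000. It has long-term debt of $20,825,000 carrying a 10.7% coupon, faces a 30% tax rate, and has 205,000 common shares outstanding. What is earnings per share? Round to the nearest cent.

$11.76

Pre-tax income = $5,671,000 − $2,228,275.00 = $3,442,725.00.
Net income = $3,442,725.00 × (1 − 0.30) = $2,409,907.50.
EPS = $2,409,907.50 ÷ 205,000 = $11.76.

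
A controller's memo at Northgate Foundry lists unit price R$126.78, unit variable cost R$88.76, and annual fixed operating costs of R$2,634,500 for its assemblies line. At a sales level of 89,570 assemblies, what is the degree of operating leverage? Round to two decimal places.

At 89,570 units, contribution = 89,570 × R$38.02 = R$3,405,451.40.
EBIT = R$3,405,451.40 − R$2,634,500 = R$770,951.40.
So DOL = total CM / EBIT = R$3,405,451.40 / R$770,951.40 = 4.4172.

4.42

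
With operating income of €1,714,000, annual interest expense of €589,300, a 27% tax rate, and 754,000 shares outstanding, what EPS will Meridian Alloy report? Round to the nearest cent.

Interest = €589,300.00, so EBT = €1,714,000 − €589,300.00 = €1,124,700.00.
Net income = €1,124,700.00 × (1 − 0.27) = €821,031.00.
EPS = €821,031.00 ÷ 754,000 = €1.09.

€1.09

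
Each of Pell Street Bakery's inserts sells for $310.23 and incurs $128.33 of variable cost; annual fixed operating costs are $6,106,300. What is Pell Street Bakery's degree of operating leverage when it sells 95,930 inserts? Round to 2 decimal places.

1.54

At 95,930 units, contribution = 95,930 × $181.90 = $17,449,667.00.
Subtracting fixed costs: EBIT = $17,449,667.00 − $6,106,300 = $11,343,367.00.
So DOL = total CM / EBIT = $17,449,667.00 / $11,343,367.00 = 1.5383.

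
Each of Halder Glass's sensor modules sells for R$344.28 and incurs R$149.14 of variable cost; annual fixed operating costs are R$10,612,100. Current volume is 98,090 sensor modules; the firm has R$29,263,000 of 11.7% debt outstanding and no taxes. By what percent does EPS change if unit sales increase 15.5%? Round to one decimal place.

Total contribution margin = 98,090 × R$195.14 = R$19,141,282.60.
EBIT = R$19,141,282.60 − R$10,612,100 = R$8,529,182.60.
Interest = R$3,423,771.00, so EBIT − I = R$5,105,411.60.
Degree of combined leverage = contribution ÷ (EBIT − I) = R$19,141,282.60 ÷ R$5,105,411.60 = 3.7492.
EPS therefore changes by 3.7492 × (+15.5%) = +58.1%.

+58.1%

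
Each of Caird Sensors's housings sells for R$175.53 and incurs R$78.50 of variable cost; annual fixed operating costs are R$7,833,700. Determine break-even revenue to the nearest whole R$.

Contribution margin per unit = R$175.53 − R$78.50 = R$97.03, a CM ratio of R$97.03 ÷ R$175.53 = 0.5528.
Break-even sales = FC ÷ CM ratio = R$7,833,700 × R$175.53 / R$97.03 = R$14,171,384.

R$14,171,384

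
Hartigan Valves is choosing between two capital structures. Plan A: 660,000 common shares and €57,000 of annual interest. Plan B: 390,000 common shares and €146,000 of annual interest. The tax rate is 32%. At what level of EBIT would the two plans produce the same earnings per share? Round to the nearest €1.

At indifference, (EBIT − 57,000)(1 − t)/660,000 = (EBIT − 146,000)(1 − t)/390,000.
Cancelling (1 − t) and cross-multiplying: 390,000·(EBIT − 57,000) = 660,000·(EBIT − 146,000).
EBIT × (660,000 − 390,000) = 146,000 × 660,000 − 57,000 × 390,000 = 74,130,000,000, so EBIT = 74,130,000,000 ÷ 270,000 = 274,555.56.

€274,556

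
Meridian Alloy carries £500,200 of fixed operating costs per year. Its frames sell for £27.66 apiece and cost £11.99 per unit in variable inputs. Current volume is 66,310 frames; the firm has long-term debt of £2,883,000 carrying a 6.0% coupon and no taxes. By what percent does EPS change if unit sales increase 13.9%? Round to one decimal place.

Total contribution margin = 66,310 × £15.67 = £1,039,077.70.
EBIT = £1,039,077.70 − £500,200 = £538,877.70.
Interest = £172,980.00, so EBIT − I = £365,897.70.
Degree of combined leverage = contribution ÷ (EBIT − I) = £1,039,077.70 ÷ £365,897.70 = 2.8398.
%ΔEPS = DCL × %ΔSales = 2.8398 × +13.9% = +39.5%.

+39.5%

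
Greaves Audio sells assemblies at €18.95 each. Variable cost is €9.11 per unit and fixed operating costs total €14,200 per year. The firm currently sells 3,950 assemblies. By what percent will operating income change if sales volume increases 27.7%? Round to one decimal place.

+43.6%

Total contribution margin = 3,950 × €9.84 = €38,868.00.
Operating income = contribution − fixed costs = €38,868.00 − €14,200 = €24,668.00.
Degree of operating leverage = €38,868.00 / €24,668.00 = 1.5756.
%ΔEBIT = DOL × %ΔSales = 1.5756 × +27.7% = +43.6%.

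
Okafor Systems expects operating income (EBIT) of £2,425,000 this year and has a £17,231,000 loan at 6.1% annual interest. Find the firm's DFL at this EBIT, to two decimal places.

1.77

Annual interest charges come to £1,051,091.00.
DFL = EBIT ÷ (EBIT − I) = £2,425,000 ÷ (£2,425,000 − £1,051,091.00) = £2,425,000 ÷ £1,373,909.00 = 1.7650.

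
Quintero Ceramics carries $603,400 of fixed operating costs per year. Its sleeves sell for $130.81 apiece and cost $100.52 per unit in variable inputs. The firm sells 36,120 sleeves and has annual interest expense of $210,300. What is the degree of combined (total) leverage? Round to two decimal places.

3.90

Total contribution margin = 36,120 × $30.29 = $1,094,074.80.
Subtracting fixed costs: EBIT = $1,094,074.80 − $603,400 = $490,674.80. Interest = $210,300.00.
DOL = $1,094,074.80 ÷ $490,674.80 = 2.2297; DFL = $490,674.80 ÷ $280,374.80 = 1.7501.
DCL = DOL × DFL = 2.2297 × 1.7501 = 3.9022.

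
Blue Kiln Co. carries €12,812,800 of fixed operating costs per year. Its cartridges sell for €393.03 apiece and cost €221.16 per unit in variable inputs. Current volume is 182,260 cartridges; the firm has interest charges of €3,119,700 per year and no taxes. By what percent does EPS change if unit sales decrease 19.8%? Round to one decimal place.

-40.3%

At 182,260 units, contribution = 182,260 × €171.87 = €31,325,026.20.
Operating income = contribution − fixed costs = €31,325,026.20 − €12,812,800 = €18,512,226.20.
Interest = €3,119,700.00, so EBIT − I = €15,392,526.20.
Degree of combined leverage = contribution ÷ (EBIT − I) = €31,325,026.20 ÷ €15,392,526.20 = 2.0351.
%ΔEPS = DCL × %ΔSales = 2.0351 × -19.8% = -40.3%.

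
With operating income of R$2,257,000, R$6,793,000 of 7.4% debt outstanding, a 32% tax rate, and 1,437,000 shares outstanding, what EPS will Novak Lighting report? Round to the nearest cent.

R$0.83

Interest = R$502,682.00, so EBT = R$2,257,000 − R$502,682.00 = R$1,754,318.00.
After tax at 32%: net income = R$1,754,318.00 × 0.68 = R$1,192,936.24.
Per share: R$1,192,936.24 / 1,437,000 shares = R$0.83.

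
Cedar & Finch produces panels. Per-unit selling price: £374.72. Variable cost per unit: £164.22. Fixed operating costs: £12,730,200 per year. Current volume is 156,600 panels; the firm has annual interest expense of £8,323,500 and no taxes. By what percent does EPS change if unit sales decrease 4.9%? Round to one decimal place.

Total contribution margin = 156,600 × £210.50 = £32,964,300.00.
EBIT = £32,964,300.00 − £12,730,200 = £20,234,100.00.
After interest of £8,323,500.00, pre-tax earnings = £11,910,600.00.
Degree of combined leverage = contribution ÷ (EBIT − I) = £32,964,300.00 ÷ £11,910,600.00 = 2.7676.
EPS therefore changes by 2.7676 × (-4.9%) = -13.6%.

-13.6%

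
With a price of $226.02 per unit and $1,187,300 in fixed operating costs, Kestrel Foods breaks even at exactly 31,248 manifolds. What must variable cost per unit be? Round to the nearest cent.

$188.02

At break-even, FC = Q × (P − VC), so P − VC = $1,187,300 ÷ 31,248 = $37.9960.
Hence VC = price − CM = $226.02 − $37.9960 = $188.02.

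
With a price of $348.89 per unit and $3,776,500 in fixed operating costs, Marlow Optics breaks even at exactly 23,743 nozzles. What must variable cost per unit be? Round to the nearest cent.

At break-even, FC = Q × (P − VC), so P − VC = $3,776,500 ÷ 23,743 = $159.0574.
Hence VC = price − CM = $348.89 − $159.0574 = $189.83.

$189.83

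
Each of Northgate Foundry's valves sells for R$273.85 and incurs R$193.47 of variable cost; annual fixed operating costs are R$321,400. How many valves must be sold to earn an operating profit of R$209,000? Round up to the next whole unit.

6,599 valves

Unit CM = price − variable cost = R$273.85 − R$193.47 = R$80.38.
Need Q such that Q × R$80.38 − R$321,400 = R$209,000, i.e. Q = R$530,400 / R$80.38 = 6,598.66 → 6,599.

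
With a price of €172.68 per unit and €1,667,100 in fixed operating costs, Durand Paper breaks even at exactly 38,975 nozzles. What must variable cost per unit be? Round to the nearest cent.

€129.91

Contribution per unit must be FC / Q = €1,667,100 / 38,975 = €42.7736.
Variable cost per unit = €172.68 − €42.7736 = €129.91.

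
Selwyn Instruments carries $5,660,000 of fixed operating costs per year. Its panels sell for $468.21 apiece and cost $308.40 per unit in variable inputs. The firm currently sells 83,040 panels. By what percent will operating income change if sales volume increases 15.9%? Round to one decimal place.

+27.7%

At 83,040 units, contribution = 83,040 × $159.81 = $13,270,622.40.
Subtracting fixed costs: EBIT = $13,270,622.40 − $5,660,000 = $7,610,622.40.
DOL = contribution ÷ EBIT = $13,270,622.40 ÷ $7,610,622.40 = 1.7437.
Operating income changes by 1.7437 × +15.9% = +27.7%.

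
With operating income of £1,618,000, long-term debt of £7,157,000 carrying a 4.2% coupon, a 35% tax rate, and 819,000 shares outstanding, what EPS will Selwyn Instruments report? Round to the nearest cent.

£1.05

Pre-tax income = £1,618,000 − £300,594.00 = £1,317,406.00.
Net income = £1,317,406.00 × (1 − 0.35) = £856,313.90.
Per share: £856,313.90 / 819,000 shares = £1.05.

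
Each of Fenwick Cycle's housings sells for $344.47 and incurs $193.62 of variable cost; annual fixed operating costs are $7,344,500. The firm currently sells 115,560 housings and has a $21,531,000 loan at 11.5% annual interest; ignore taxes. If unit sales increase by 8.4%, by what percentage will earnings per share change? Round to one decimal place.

At 115,560 units, contribution = 115,560 × $150.85 = $17,432,226.00.
EBIT = $17,432,226.00 − $7,344,500 = $10,087,726.00.
After interest of $2,476,065.00, pre-tax earnings = $7,611,661.00.
DCL = total CM / (EBIT − I) = $17,432,226.00 / $7,611,661.00 = 2.2902.
EPS therefore changes by 2.2902 × (+8.4%) = +19.2%.

+19.2%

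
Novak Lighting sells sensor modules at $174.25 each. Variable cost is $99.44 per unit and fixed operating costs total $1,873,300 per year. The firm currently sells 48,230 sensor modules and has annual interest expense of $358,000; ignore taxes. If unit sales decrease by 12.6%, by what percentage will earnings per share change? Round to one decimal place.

-33.0%

Total contribution margin = 48,230 × $74.81 = $3,608,086.30.
Subtracting fixed costs: EBIT = $3,608,086.30 − $1,873,300 = $1,734,786.30.
Interest = $358,000.00, so EBIT − I = $1,376,786.30.
DCL = total CM / (EBIT − I) = $3,608,086.30 / $1,376,786.30 = 2.6207.
%ΔEPS = DCL × %ΔSales = 2.6207 × -12.6% = -33.0%.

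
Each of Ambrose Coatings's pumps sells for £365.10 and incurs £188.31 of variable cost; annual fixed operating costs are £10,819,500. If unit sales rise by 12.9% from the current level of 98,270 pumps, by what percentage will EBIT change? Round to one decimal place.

Total contribution margin = 98,270 × £176.79 = £17,373,153.30.
Operating income = contribution − fixed costs = £17,373,153.30 − £10,819,500 = £6,553,653.30.
Degree of operating leverage = £17,373,153.30 / £6,553,653.30 = 2.6509.
So EBIT moves 2.6509 × (+12.9%) = +34.2%.

+34.2%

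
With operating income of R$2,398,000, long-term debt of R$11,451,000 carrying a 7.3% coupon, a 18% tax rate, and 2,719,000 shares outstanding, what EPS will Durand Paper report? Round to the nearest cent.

R$0.47

Interest = R$835,923.00, so EBT = R$2,398,000 − R$835,923.00 = R$1,562,077.00.
Net income = R$1,562,077.00 × (1 − 0.18) = R$1,280,903.14.
EPS = R$1,280,903.14 ÷ 2,719,000 = R$0.47.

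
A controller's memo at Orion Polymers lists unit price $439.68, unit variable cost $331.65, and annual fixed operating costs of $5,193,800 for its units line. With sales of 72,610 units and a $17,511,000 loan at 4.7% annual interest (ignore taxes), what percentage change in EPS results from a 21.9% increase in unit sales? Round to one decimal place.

+94.0%

At 72,610 units, contribution = 72,610 × $108.03 = $7,844,058.30.
Subtracting fixed costs: EBIT = $7,844,058.30 − $5,193,800 = $2,650,258.30.
After interest of $823,017.00, pre-tax earnings = $1,827,241.30.
Degree of combined leverage = contribution ÷ (EBIT − I) = $7,844,058.30 ÷ $1,827,241.30 = 4.2928.
EPS therefore changes by 4.2928 × (+21.9%) = +94.0%.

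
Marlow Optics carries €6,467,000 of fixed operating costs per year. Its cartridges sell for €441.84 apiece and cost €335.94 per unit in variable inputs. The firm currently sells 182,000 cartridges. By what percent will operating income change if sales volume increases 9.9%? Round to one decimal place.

+14.9%

At 182,000 units, contribution = 182,000 × €105.90 = €19,273,800.00.
Subtracting fixed costs: EBIT = €19,273,800.00 − €6,467,000 = €12,806,800.00.
So DOL = total CM / EBIT = €19,273,800.00 / €12,806,800.00 = 1.5050.
Operating income changes by 1.5050 × +9.9% = +14.9%.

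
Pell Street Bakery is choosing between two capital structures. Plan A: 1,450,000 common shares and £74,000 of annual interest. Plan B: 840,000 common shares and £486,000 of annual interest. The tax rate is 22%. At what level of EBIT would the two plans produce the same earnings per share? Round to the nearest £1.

£1,053,344

At indifference, (EBIT − 74,000)(1 − t)/1,450,000 = (EBIT − 486,000)(1 − t)/840,000.
Cancelling (1 − t) and cross-multiplying: 840,000·(EBIT − 74,000) = 1,450,000·(EBIT − 486,000).
EBIT × (1,450,000 − 840,000) = 486,000 × 1,450,000 − 74,000 × 840,000 = 642,540,000,000, so EBIT = 642,540,000,000 ÷ 610,000 = 1,053,344.26.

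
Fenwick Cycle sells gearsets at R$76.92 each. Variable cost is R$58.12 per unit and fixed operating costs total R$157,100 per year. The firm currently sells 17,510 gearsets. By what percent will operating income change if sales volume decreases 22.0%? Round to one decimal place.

-42.1%

Total contribution margin = 17,510 × R$18.80 = R$329,188.00.
EBIT = R$329,188.00 − R$157,100 = R$172,088.00.
DOL = contribution ÷ EBIT = R$329,188.00 ÷ R$172,088.00 = 1.9129.
So EBIT moves 1.9129 × (-22.0%) = -42.1%.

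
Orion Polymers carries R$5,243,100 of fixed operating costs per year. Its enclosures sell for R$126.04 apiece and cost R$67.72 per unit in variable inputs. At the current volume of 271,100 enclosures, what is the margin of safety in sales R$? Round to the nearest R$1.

R$22,838,163

Contribution margin per unit = R$126.04 − R$67.72 = R$58.32. Break-even units = R$5,243,100 ÷ R$58.32 = 89,902.26; break-even revenue = 89,902.26 × R$126.04 = R$11,331,281.28.
Current sales = 271,100 × R$126.04 = R$34,169,444.00.
Margin of safety = R$34,169,444.00 − R$11,331,281.28 = R$22,838,163.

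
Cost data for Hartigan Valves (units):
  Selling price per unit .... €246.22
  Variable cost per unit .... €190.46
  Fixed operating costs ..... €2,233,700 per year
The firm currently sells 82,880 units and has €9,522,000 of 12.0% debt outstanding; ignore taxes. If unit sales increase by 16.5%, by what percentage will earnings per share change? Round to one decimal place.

+61.2%

Total contribution margin = 82,880 × €55.76 = €4,621,388.80.
EBIT = €4,621,388.80 − €2,233,700 = €2,387,688.80.
Interest = €1,142,640.00, so EBIT − I = €1,245,048.80.
Degree of combined leverage = contribution ÷ (EBIT − I) = €4,621,388.80 ÷ €1,245,048.80 = 3.7118.
EPS therefore changes by 3.7118 × (+16.5%) = +61.2%.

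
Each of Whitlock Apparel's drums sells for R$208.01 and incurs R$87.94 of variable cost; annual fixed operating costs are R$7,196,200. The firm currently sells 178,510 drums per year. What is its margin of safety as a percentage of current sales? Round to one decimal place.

Unit CM = price − variable cost = R$208.01 − R$87.94 = R$120.07. Break-even units = R$7,196,200 ÷ R$120.07 = 59,933.37; break-even revenue = 59,933.37 × R$208.01 = R$12,466,740.75.
Current sales = 178,510 × R$208.01 = R$37,131,865.10.
Margin of safety = (R$37,131,865.10 − R$12,466,740.75) ÷ R$37,131,865.10 = 66.4%.

66.4%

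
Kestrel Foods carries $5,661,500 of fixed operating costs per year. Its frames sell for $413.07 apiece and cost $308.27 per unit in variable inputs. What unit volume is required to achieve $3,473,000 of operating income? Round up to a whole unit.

87,162 frames

Unit CM = price − variable cost = $413.07 − $308.27 = $104.80.
Required volume = (fixed costs + target profit) ÷ CM = ($5,661,500 + $3,473,000) ÷ $104.80 = 87,161.26, so 87,162 frames.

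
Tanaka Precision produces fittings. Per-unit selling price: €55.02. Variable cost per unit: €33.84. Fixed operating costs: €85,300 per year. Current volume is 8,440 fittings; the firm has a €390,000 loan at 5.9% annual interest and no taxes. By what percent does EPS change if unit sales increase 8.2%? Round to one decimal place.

At 8,440 units, contribution = 8,440 × €21.18 = €178,759.20.
EBIT = €178,759.20 − €85,300 = €93,459.20.
Interest = €23,010.00, so EBIT − I = €70,449.20.
Degree of combined leverage = contribution ÷ (EBIT − I) = €178,759.20 ÷ €70,449.20 = 2.5374.
EPS therefore changes by 2.5374 × (+8.2%) = +20.8%.

+20.8%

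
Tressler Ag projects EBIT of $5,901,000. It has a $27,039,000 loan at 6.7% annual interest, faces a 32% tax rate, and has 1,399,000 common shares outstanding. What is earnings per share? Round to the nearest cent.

$1.99

Pre-tax income = $5,901,000 − $1,811,613.00 = $4,089,387.00.
After tax at 32%: net income = $4,089,387.00 × 0.68 = $2,780,783.16.
EPS = $2,780,783.16 ÷ 1,399,000 = $1.99.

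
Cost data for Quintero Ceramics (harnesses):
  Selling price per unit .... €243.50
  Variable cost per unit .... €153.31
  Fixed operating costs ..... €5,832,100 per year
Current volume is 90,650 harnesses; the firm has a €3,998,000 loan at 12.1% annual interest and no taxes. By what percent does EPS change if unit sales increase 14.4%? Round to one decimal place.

At 90,650 units, contribution = 90,650 × €90.19 = €8,175,723.50.
Subtracting fixed costs: EBIT = €8,175,723.50 − €5,832,100 = €2,343,623.50.
After interest of €483,758.00, pre-tax earnings = €1,859,865.50.
DCL = total CM / (EBIT − I) = €8,175,723.50 / €1,859,865.50 = 4.3959.
EPS therefore changes by 4.3959 × (+14.4%) = +63.3%.

+63.3%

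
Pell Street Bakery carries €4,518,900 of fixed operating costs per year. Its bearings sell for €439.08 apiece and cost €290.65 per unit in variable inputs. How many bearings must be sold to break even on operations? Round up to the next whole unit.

Contribution margin per unit = €439.08 − €290.65 = €148.43.
Break-even volume = fixed costs ÷ CM per unit = €4,518,900 ÷ €148.43 = 30,444.65, so 30,445 bearings.

30,445 bearings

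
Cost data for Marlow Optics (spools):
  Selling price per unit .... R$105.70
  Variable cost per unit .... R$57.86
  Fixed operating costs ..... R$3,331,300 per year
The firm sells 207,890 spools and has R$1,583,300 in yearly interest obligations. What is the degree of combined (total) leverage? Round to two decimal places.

1.98

At 207,890 units, contribution = 207,890 × R$47.84 = R$9,945,457.60.
EBIT = R$9,945,457.60 − R$3,331,300 = R$6,614,157.60. Interest = R$1,583,300.00, so EBIT − I = R$5,030,857.60.
DCL = contribution ÷ (EBIT − I) = R$9,945,457.60 ÷ R$5,030,857.60 = 1.9769.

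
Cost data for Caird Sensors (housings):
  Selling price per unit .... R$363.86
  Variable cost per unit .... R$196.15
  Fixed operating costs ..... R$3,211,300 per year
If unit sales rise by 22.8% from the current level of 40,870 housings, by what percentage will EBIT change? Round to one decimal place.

+42.9%

At 40,870 units, contribution = 40,870 × R$167.71 = R$6,854,307.70.
Operating income = contribution − fixed costs = R$6,854,307.70 − R$3,211,300 = R$3,643,007.70.
DOL = contribution ÷ EBIT = R$6,854,307.70 ÷ R$3,643,007.70 = 1.8815.
So EBIT moves 1.8815 × (+22.8%) = +42.9%.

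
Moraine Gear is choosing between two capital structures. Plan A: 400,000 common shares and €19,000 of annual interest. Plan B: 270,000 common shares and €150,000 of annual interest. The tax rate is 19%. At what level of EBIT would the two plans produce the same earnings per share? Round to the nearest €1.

At indifference, (EBIT − 19,000)(1 − t)/400,000 = (EBIT − 150,000)(1 − t)/270,000.
The (1 − t) factor cancels: (EBIT − 19,000) × 270,000 = (EBIT − 150,000) × 400,000.
EBIT × (400,000 − 270,000) = 150,000 × 400,000 − 19,000 × 270,000 = 54,870,000,000, so EBIT = 54,870,000,000 ÷ 130,000 = 422,076.92.

€422,077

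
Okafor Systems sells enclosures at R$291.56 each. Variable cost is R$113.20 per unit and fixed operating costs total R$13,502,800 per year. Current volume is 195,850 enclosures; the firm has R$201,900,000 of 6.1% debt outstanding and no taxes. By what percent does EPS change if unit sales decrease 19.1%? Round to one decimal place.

At 195,850 units, contribution = 195,850 × R$178.36 = R$34,931,806.00.
EBIT = R$34,931,806.00 − R$13,502,800 = R$21,429,006.00.
After interest of R$12,315,900.00, pre-tax earnings = R$9,113,106.00.
DCL = total CM / (EBIT − I) = R$34,931,806.00 / R$9,113,106.00 = 3.8331.
EPS therefore changes by 3.8331 × (-19.1%) = -73.2%.

-73.2%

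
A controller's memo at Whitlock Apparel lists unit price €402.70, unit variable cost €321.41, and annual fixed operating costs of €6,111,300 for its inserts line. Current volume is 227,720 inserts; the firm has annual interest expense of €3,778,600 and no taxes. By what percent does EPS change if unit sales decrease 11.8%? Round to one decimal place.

-25.3%

Contribution at this volume is 227,720 × €81.29 = €18,511,358.80.
Subtracting fixed costs: EBIT = €18,511,358.80 − €6,111,300 = €12,400,058.80.
After interest of €3,778,600.00, pre-tax earnings = €8,621,458.80.
Degree of combined leverage = contribution ÷ (EBIT − I) = €18,511,358.80 ÷ €8,621,458.80 = 2.1471.
%ΔEPS = DCL × %ΔSales = 2.1471 × -11.8% = -25.3%.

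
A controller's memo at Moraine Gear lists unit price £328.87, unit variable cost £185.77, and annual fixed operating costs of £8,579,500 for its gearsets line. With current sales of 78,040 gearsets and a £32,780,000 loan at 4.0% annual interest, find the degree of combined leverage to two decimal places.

8.75

Total contribution margin = 78,040 × £143.10 = £11,167,524.00.
EBIT = £11,167,524.00 − £8,579,500 = £2,588,024.00. Interest = £1,311,200.00, so EBIT − I = £1,276,824.00.
Degree of total leverage = total CM / (EBIT − interest) = £11,167,524.00 / £1,276,824.00 = 8.7463.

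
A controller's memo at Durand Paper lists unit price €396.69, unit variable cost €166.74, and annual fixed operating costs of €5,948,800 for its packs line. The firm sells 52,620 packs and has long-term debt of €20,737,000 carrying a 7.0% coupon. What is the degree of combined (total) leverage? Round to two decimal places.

2.57

Contribution at this volume is 52,620 × €229.95 = €12,099,969.00.
Operating income = contribution − fixed costs = €12,099,969.00 − €5,948,800 = €6,151,169.00. Interest = €1,451,590.00.
DOL = €12,099,969.00 ÷ €6,151,169.00 = 1.9671; DFL = €6,151,169.00 ÷ €4,699,579.00 = 1.3089.
DCL = DOL × DFL = 1.9671 × 1.3089 = 2.5747.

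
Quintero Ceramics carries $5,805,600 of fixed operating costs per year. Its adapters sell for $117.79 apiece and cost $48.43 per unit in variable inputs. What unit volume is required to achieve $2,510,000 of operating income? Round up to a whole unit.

119,891 adapters

Unit CM = price − variable cost = $117.79 − $48.43 = $69.36.
Required volume = (fixed costs + target profit) ÷ CM = ($5,805,600 + $2,510,000) ÷ $69.36 = 119,890.43, so 119,891 adapters.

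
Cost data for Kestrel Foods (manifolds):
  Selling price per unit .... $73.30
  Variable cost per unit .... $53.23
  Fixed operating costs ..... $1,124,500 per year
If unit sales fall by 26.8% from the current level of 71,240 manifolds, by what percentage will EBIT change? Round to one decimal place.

At 71,240 units, contribution = 71,240 × $20.07 = $1,429,786.80.
Subtracting fixed costs: EBIT = $1,429,786.80 − $1,124,500 = $305,286.80.
Degree of operating leverage = $1,429,786.80 / $305,286.80 = 4.6834.
So EBIT moves 4.6834 × (-26.8%) = -125.5%.

-125.5%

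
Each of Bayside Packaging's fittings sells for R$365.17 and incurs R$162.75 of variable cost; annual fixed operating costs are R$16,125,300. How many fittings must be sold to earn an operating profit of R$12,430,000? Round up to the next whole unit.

141,070 fittings

Contribution margin per unit = R$365.17 − R$162.75 = R$202.42.
Need Q such that Q × R$202.42 − R$16,125,300 = R$12,430,000, i.e. Q = R$28,555,300 / R$202.42 = 141,069.56 → 141,070.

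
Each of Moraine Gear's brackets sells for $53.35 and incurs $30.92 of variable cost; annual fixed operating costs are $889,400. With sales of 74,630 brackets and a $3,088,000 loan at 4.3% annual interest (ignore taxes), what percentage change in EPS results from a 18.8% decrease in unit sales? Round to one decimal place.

-48.3%

Total contribution margin = 74,630 × $22.43 = $1,673,950.90.
Operating income = contribution − fixed costs = $1,673,950.90 − $889,400 = $784,550.90.
After interest of $132,784.00, pre-tax earnings = $651,766.90.
Degree of combined leverage = contribution ÷ (EBIT − I) = $1,673,950.90 ÷ $651,766.90 = 2.5683.
%ΔEPS = DCL × %ΔSales = 2.5683 × -18.8% = -48.3%.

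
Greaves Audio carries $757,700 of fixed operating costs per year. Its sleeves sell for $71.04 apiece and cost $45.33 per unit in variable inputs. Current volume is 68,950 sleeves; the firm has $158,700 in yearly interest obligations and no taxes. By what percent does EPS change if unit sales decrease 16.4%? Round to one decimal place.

At 68,950 units, contribution = 68,950 × $25.71 = $1,772,704.50.
Subtracting fixed costs: EBIT = $1,772,704.50 − $757,700 = $1,015,004.50.
After interest of $158,700.00, pre-tax earnings = $856,304.50.
Degree of combined leverage = contribution ÷ (EBIT − I) = $1,772,704.50 ÷ $856,304.50 = 2.0702.
%ΔEPS = DCL × %ΔSales = 2.0702 × -16.4% = -34.0%.

-34.0%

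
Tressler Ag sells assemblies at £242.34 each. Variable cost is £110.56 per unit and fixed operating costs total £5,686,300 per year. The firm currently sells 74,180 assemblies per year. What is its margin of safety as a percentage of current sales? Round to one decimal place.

Contribution margin per unit = £242.34 − £110.56 = £131.78. Break-even units = £5,686,300 ÷ £131.78 = 43,149.95; break-even revenue = 43,149.95 × £242.34 = £10,456,958.13.
Current sales = 74,180 × £242.34 = £17,976,781.20.
Margin of safety = (£17,976,781.20 − £10,456,958.13) ÷ £17,976,781.20 = 41.8%.

41.8%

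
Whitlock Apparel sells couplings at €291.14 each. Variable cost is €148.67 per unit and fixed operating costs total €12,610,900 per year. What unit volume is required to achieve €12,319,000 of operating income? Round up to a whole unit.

174,984 couplings

Each unit contributes €291.14 − €148.67 = €142.47.
Required volume = (fixed costs + target profit) ÷ CM = (€12,610,900 + €12,319,000) ÷ €142.47 = 174,983.51, so 174,984 couplings.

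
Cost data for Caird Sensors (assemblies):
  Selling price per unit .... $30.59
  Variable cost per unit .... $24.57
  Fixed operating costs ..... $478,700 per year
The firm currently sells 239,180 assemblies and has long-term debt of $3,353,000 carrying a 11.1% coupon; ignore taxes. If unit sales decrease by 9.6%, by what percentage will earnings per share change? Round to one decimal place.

Contribution at this volume is 239,180 × $6.02 = $1,439,863.60.
Subtracting fixed costs: EBIT = $1,439,863.60 − $478,700 = $961,163.60.
Interest = $372,183.00, so EBIT − I = $588,980.60.
DCL = total CM / (EBIT − I) = $1,439,863.60 / $588,980.60 = 2.4447.
EPS therefore changes by 2.4447 × (-9.6%) = -23.5%.

-23.5%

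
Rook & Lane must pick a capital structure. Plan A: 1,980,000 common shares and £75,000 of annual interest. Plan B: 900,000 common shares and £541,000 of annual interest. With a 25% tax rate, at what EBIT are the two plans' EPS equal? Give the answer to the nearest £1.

£929,333

Set EPS_A = EPS_B: (EBIT − £75,000)(1 − 0.25) ÷ 1,980,000 = (EBIT − £541,000)(1 − 0.25) ÷ 900,000.
The (1 − t) factor cancels: (EBIT − 75,000) × 900,000 = (EBIT − 541,000) × 1,980,000.
Solving, EBIT = (541,000·1,980,000 − 75,000·900,000) / (1,980,000 − 900,000) = 1,003,680,000,000 / 1,080,000 = 929,333.33.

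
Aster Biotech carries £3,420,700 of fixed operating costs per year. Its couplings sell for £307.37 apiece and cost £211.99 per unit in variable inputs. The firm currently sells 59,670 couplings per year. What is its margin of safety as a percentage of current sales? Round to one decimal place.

39.9%

Unit CM = price − variable cost = £307.37 − £211.99 = £95.38. Break-even units = £3,420,700 ÷ £95.38 = 35,863.91; break-even revenue = 35,863.91 × £307.37 = £11,023,490.87.
Current sales = 59,670 × £307.37 = £18,340,767.90.
Margin of safety = (£18,340,767.90 − £11,023,490.87) ÷ £18,340,767.90 = 39.9%.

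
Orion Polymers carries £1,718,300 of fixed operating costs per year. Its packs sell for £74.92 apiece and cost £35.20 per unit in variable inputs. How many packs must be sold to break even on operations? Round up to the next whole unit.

43,261 packs

Each unit contributes £74.92 − £35.20 = £39.72.
Units to break even: £1,718,300 ÷ £39.72 = 43,260.32, rounded up to 43,261.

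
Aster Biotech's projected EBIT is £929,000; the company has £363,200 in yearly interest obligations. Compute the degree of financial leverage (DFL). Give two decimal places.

1.64

Interest = £363,200.00.
Degree of financial leverage = EBIT / (EBIT − interest) = £929,000 / £565,800.00 = 1.6419.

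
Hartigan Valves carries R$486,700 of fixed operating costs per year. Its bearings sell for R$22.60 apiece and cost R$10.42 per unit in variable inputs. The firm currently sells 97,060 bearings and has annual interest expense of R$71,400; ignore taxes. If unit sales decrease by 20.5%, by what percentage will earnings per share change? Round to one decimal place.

-38.8%

At 97,060 units, contribution = 97,060 × R$12.18 = R$1,182,190.80.
Operating income = contribution − fixed costs = R$1,182,190.80 − R$486,700 = R$695,490.80.
Interest = R$71,400.00, so EBIT − I = R$624,090.80.
Degree of combined leverage = contribution ÷ (EBIT − I) = R$1,182,190.80 ÷ R$624,090.80 = 1.8943.
%ΔEPS = DCL × %ΔSales = 1.8943 × -20.5% = -38.8%.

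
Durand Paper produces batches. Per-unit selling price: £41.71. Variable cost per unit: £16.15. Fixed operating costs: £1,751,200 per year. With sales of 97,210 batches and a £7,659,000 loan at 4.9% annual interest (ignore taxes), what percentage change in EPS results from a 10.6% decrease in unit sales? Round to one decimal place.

-73.5%

Total contribution margin = 97,210 × £25.56 = £2,484,687.60.
Subtracting fixed costs: EBIT = £2,484,687.60 − £1,751,200 = £733,487.60.
Interest = £375,291.00, so EBIT − I = £358,196.60.
DCL = total CM / (EBIT − I) = £2,484,687.60 / £358,196.60 = 6.9367.
%ΔEPS = DCL × %ΔSales = 6.9367 × -10.6% = -73.5%.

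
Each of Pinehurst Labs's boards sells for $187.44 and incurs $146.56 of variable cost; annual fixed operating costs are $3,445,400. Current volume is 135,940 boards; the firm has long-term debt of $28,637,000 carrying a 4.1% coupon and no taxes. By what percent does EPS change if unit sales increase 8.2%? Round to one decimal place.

+48.6%

At 135,940 units, contribution = 135,940 × $40.88 = $5,557,227.20.
Operating income = contribution − fixed costs = $5,557,227.20 − $3,445,400 = $2,111,827.20.
After interest of $1,174,117.00, pre-tax earnings = $937,710.20.
Degree of combined leverage = contribution ÷ (EBIT − I) = $5,557,227.20 ÷ $937,710.20 = 5.9264.
%ΔEPS = DCL × %ΔSales = 5.9264 × +8.2% = +48.6%.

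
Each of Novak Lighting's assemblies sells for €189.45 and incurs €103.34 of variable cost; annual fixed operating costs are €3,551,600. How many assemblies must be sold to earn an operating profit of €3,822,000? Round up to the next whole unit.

85,631 assemblies

Contribution margin per unit = €189.45 − €103.34 = €86.11.
Required volume = (fixed costs + target profit) ÷ CM = (€3,551,600 + €3,822,000) ÷ €86.11 = 85,630.01, so 85,631 assemblies.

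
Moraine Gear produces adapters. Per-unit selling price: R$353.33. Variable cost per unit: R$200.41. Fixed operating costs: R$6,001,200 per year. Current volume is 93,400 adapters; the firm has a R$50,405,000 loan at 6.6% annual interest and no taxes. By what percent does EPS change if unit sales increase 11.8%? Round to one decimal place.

Total contribution margin = 93,400 × R$152.92 = R$14,282,728.00.
Subtracting fixed costs: EBIT = R$14,282,728.00 − R$6,001,200 = R$8,281,528.00.
Interest = R$3,326,730.00, so EBIT − I = R$4,954,798.00.
Degree of combined leverage = contribution ÷ (EBIT − I) = R$14,282,728.00 ÷ R$4,954,798.00 = 2.8826.
EPS therefore changes by 2.8826 × (+11.8%) = +34.0%.

+34.0%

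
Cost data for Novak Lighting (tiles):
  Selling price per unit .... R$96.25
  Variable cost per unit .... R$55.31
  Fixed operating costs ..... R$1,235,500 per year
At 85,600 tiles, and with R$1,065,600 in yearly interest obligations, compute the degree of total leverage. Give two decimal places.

Contribution at this volume is 85,600 × R$40.94 = R$3,504,464.00.
EBIT = R$3,504,464.00 − R$1,235,500 = R$2,268,964.00. Interest = R$1,065,600.00, so EBIT − I = R$1,203,364.00.
DCL = contribution ÷ (EBIT − I) = R$3,504,464.00 ÷ R$1,203,364.00 = 2.9122.

2.91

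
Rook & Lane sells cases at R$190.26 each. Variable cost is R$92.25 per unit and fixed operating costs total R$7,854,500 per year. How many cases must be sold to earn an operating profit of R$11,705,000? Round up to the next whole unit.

Each unit contributes R$190.26 − R$92.25 = R$98.01.
Units = (FC + target) / CM = (R$7,854,500 + R$11,705,000) / R$98.01 = 199,566.37, so 199,567 cases.

199,567 cases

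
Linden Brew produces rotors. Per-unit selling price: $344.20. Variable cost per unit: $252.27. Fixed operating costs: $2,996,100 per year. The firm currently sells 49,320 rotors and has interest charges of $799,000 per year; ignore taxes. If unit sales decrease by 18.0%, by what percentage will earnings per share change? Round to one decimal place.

-110.5%

Total contribution margin = 49,320 × $91.93 = $4,533,987.60.
EBIT = $4,533,987.60 − $2,996,100 = $1,537,887.60.
Interest = $799,000.00, so EBIT − I = $738,887.60.
DCL = total CM / (EBIT − I) = $4,533,987.60 / $738,887.60 = 6.1362.
EPS therefore changes by 6.1362 × (-18.0%) = -110.5%.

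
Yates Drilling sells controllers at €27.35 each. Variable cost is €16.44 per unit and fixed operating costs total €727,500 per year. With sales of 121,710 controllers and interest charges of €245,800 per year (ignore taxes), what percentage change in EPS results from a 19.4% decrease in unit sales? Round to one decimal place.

-72.7%

Contribution at this volume is 121,710 × €10.91 = €1,327,856.10.
Operating income = contribution − fixed costs = €1,327,856.10 − €727,500 = €600,356.10.
After interest of €245,800.00, pre-tax earnings = €354,556.10.
Degree of combined leverage = contribution ÷ (EBIT − I) = €1,327,856.10 ÷ €354,556.10 = 3.7451.
%ΔEPS = DCL × %ΔSales = 3.7451 × -19.4% = -72.7%.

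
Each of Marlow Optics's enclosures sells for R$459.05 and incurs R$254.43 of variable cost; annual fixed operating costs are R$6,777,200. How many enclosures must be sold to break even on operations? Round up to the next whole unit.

Each unit contributes R$459.05 − R$254.43 = R$204.62.
Break-even Q = R$6,777,200 / R$204.62 = 33,120.91 → 33,121 enclosures.

33,121 enclosures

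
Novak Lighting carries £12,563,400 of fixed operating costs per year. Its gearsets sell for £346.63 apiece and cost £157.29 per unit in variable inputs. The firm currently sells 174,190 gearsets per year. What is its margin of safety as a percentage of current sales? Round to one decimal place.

61.9%

Each unit contributes £346.63 − £157.29 = £189.34. Break-even units = £12,563,400 ÷ £189.34 = 66,353.65; break-even revenue = 66,353.65 × £346.63 = £23,000,165.53.
Actual sales revenue = 174,190 × £346.63 = £60,379,479.70.
Margin of safety = (£60,379,479.70 − £23,000,165.53) ÷ £60,379,479.70 = 61.9%.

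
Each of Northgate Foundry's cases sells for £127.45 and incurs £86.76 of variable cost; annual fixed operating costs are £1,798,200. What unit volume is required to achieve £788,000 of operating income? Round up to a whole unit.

Unit CM = price − variable cost = £127.45 − £86.76 = £40.69.
Need Q such that Q × £40.69 − £1,798,200 = £788,000, i.e. Q = £2,586,200 / £40.69 = 63,558.61 → 63,559.

63,559 cases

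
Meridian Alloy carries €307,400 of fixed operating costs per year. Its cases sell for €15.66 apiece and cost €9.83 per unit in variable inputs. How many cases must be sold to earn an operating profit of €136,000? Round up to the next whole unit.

76,055 cases

Contribution margin per unit = €15.66 − €9.83 = €5.83.
Need Q such that Q × €5.83 − €307,400 = €136,000, i.e. Q = €443,400 / €5.83 = 76,054.89 → 76,055.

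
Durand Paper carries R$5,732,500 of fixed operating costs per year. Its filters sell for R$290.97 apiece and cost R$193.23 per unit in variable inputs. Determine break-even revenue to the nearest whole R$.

R$17,065,536

Contribution margin per unit = R$290.97 − R$193.23 = R$97.74, a CM ratio of R$97.74 ÷ R$290.97 = 0.3359.
Break-even sales = FC ÷ CM ratio = R$5,732,500 × R$290.97 / R$97.74 = R$17,065,536.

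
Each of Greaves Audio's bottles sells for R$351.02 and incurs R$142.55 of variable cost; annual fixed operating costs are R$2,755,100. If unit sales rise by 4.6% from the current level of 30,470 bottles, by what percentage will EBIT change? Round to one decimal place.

+8.1%

Total contribution margin = 30,470 × R$208.47 = R$6,352,080.90.
EBIT = R$6,352,080.90 − R$2,755,100 = R$3,596,980.90.
Degree of operating leverage = R$6,352,080.90 / R$3,596,980.90 = 1.7659.
Operating income changes by 1.7659 × +4.6% = +8.1%.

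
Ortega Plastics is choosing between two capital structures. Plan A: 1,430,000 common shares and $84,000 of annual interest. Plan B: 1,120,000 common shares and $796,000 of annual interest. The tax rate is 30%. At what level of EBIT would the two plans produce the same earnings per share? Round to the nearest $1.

$3,368,387

At indifference, (EBIT − 84,000)(1 − t)/1,430,000 = (EBIT − 796,000)(1 − t)/1,120,000.
The (1 − t) factor cancels: (EBIT − 84,000) × 1,120,000 = (EBIT − 796,000) × 1,430,000.
EBIT × (1,430,000 − 1,120,000) = 796,000 × 1,430,000 − 84,000 × 1,120,000 = 1,044,200,000,000, so EBIT = 1,044,200,000,000 ÷ 310,000 = 3,368,387.10.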